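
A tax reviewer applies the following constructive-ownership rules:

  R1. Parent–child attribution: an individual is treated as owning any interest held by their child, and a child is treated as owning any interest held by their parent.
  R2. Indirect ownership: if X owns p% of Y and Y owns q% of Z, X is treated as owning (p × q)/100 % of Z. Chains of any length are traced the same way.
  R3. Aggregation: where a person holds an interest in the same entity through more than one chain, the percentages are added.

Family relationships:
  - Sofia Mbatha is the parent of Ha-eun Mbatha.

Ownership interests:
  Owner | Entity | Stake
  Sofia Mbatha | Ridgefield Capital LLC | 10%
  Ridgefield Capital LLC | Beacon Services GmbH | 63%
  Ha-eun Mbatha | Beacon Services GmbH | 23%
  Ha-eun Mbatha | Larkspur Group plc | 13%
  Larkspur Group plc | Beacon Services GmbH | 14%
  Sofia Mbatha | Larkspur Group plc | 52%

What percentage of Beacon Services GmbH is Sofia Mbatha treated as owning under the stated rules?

38.4%

By parent–child attribution (R1), Sofia Mbatha is treated as also owning Ha-eun Mbatha's interest in Larkspur Group plc, giving 52% + 13% = 65%.
By parent–child attribution (R1), Sofia Mbatha is treated as owning Ha-eun Mbatha's 23% interest in Beacon Services GmbH.
Chain via Larkspur Group plc (R2): 65% × 14% = 9.1% of Beacon Services GmbH.
Chain via Ridgefield Capital LLC (R2): 10% × 63% = 6.3% of Beacon Services GmbH.
Direct interest in Beacon Services GmbH: 23%.
Aggregating (R3): 9.1% + 6.3% + 23% = 38.4%.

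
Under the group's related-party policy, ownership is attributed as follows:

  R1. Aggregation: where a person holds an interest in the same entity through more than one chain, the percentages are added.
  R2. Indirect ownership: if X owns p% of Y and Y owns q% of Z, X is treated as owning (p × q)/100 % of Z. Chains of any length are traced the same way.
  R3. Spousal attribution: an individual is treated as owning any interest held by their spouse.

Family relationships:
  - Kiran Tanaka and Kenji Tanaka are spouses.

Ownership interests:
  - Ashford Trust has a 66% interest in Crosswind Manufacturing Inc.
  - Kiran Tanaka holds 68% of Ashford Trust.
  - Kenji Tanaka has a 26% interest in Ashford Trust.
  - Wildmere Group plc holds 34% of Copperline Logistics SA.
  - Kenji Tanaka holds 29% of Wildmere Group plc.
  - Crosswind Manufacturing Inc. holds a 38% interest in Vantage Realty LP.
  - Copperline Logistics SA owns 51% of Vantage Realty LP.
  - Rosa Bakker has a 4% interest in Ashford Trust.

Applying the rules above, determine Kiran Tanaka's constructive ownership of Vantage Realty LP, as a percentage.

28.6038%

By spousal attribution (R3), Kiran Tanaka is treated as also owning Kenji Tanaka's interest in Ashford Trust, giving 68% + 26% = 94%.
By spousal attribution (R3), Kiran Tanaka is treated as owning Kenji Tanaka's 29% interest in Wildmere Group plc.
Chain via Ashford Trust → Crosswind Manufacturing Inc. (R2): 94% × 66% × 38% = 23.5752% of Vantage Realty LP.
Chain via Wildmere Group plc → Copperline Logistics SA (R2): 29% × 34% × 51% = 5.0286% of Vantage Realty LP.
Aggregating (R1): 23.5752% + 5.0286% = 28.6038%.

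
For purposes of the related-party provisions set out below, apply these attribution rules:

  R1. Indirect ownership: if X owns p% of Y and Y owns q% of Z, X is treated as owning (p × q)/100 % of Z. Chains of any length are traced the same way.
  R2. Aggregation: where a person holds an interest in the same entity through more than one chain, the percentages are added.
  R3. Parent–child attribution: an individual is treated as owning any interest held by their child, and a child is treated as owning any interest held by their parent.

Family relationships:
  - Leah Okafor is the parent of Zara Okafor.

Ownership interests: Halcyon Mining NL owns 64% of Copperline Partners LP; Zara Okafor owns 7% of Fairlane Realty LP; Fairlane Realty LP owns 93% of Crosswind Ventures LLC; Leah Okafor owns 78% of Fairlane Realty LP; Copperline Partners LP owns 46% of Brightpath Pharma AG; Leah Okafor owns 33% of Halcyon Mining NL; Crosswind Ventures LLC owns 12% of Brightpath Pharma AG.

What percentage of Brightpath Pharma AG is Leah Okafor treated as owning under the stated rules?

19.2012%

By parent–child attribution (R3), Leah Okafor is treated as also owning Zara Okafor's interest in Fairlane Realty LP, giving 78% + 7% = 85%.
Chain via Fairlane Realty LP → Crosswind Ventures LLC (R1): 85% × 93% × 12% = 9.486% of Brightpath Pharma AG.
Chain via Halcyon Mining NL → Copperline Partners LP (R1): 33% × 64% × 46% = 9.7152% of Brightpath Pharma AG.
Aggregating (R2): 9.486% + 9.7152% = 19.2012%.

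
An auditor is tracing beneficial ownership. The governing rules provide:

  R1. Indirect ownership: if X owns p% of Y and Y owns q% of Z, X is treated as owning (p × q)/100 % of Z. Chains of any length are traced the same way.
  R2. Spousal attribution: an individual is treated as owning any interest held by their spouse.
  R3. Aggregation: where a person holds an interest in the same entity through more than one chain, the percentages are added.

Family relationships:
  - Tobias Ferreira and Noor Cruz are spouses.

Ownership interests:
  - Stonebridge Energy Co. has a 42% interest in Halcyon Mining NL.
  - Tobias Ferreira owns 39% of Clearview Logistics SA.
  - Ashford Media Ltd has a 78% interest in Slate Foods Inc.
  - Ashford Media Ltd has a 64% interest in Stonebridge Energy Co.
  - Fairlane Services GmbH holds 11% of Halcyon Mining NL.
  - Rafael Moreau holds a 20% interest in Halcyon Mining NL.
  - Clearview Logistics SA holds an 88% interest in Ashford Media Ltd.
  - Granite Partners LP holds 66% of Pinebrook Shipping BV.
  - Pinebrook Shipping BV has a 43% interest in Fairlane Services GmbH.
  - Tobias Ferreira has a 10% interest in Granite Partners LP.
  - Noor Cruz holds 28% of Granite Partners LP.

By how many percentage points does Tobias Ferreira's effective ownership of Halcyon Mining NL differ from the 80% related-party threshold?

69.5885

By spousal attribution (R2), Tobias Ferreira is treated as also owning Noor Cruz's interest in Granite Partners LP, giving 10% + 28% = 38%.
Chain via Granite Partners LP → Pinebrook Shipping BV → Fairlane Services GmbH (R1): 38% × 66% × 43% × 11% = 1.186284% of Halcyon Mining NL.
Chain via Clearview Logistics SA → Ashford Media Ltd → Stonebridge Energy Co. (R1): 39% × 88% × 64% × 42% = 9.225216% of Halcyon Mining NL.
Aggregating (R3): 1.186284% + 9.225216% = 10.4115%.
10.4115% falls short of the 80% threshold by 69.5885 percentage points.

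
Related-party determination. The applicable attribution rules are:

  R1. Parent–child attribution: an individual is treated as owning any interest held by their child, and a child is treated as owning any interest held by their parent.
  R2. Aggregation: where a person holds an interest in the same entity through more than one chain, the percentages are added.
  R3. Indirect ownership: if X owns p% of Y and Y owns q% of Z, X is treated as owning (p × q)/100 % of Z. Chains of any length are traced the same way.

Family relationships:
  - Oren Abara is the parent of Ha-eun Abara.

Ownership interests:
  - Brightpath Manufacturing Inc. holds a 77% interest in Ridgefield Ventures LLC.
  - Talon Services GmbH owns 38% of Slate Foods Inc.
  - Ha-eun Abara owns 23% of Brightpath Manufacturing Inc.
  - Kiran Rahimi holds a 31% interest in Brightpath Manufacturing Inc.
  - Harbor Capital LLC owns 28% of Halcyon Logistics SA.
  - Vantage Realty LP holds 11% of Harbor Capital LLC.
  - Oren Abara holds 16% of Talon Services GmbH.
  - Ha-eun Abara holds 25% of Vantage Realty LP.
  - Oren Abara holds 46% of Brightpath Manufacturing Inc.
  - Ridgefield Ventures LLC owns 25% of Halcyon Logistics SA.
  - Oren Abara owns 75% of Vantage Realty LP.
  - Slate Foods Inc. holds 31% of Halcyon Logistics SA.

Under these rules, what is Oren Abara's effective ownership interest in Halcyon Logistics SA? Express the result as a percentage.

18.2473%

By parent–child attribution (R1), Oren Abara is treated as also owning Ha-eun Abara's interest in Brightpath Manufacturing Inc, giving 46% + 23% = 69%.
By parent–child attribution (R1), Oren Abara is treated as also owning Ha-eun Abara's interest in Vantage Realty LP, giving 75% + 25% = 100%.
Chain via Talon Services GmbH → Slate Foods Inc. (R3): 16% × 38% × 31% = 1.8848% of Halcyon Logistics SA.
Chain via Brightpath Manufacturing Inc. → Ridgefield Ventures LLC (R3): 69% × 77% × 25% = 13.2825% of Halcyon Logistics SA.
Chain via Vantage Realty LP → Harbor Capital LLC (R3): 100% × 11% × 28% = 3.08% of Halcyon Logistics SA.
Aggregating (R2): 1.8848% + 13.2825% + 3.08% = 18.2473%.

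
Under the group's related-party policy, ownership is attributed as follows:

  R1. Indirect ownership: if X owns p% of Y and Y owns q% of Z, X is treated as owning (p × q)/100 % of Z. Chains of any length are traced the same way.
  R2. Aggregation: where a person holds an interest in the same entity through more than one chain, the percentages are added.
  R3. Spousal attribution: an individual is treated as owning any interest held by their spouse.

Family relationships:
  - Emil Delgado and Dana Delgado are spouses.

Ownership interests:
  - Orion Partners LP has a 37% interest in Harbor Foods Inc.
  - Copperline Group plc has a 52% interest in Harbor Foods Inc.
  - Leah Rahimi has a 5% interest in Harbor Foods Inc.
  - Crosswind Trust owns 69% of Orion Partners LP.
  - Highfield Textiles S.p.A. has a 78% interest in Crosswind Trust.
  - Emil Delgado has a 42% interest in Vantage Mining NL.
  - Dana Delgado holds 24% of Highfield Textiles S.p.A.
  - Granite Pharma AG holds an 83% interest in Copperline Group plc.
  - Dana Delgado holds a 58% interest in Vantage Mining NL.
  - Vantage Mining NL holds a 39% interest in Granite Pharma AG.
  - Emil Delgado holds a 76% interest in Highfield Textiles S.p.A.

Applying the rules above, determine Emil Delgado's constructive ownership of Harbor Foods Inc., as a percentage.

36.7458%

By spousal attribution (R3), Emil Delgado is treated as also owning Dana Delgado's interest in Vantage Mining NL, giving 42% + 58% = 100%.
By spousal attribution (R3), Emil Delgado is treated as also owning Dana Delgado's interest in Highfield Textiles S.p.A, giving 76% + 24% = 100%.
Chain via Vantage Mining NL → Granite Pharma AG → Copperline Group plc (R1): 100% × 39% × 83% × 52% = 16.8324% of Harbor Foods Inc.
Chain via Highfield Textiles S.p.A. → Crosswind Trust → Orion Partners LP (R1): 100% × 78% × 69% × 37% = 19.9134% of Harbor Foods Inc.
Aggregating (R2): 16.8324% + 19.9134% = 36.7458%.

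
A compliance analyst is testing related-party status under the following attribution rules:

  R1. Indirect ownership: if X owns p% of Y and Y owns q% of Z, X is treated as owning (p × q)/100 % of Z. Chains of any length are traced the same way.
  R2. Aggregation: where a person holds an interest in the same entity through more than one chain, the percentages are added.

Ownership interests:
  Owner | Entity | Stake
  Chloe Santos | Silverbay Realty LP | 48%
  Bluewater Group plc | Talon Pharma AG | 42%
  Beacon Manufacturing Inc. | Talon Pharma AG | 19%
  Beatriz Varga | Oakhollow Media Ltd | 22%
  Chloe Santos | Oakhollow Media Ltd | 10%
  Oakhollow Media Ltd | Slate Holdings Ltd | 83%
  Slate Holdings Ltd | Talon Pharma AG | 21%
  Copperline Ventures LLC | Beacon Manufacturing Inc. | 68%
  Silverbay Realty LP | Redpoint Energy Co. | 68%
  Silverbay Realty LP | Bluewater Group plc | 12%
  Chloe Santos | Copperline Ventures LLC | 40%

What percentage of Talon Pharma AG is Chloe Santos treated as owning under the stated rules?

9.3302%

Chain via Silverbay Realty LP → Bluewater Group plc (R1): 48% × 12% × 42% = 2.4192% of Talon Pharma AG.
Chain via Copperline Ventures LLC → Beacon Manufacturing Inc. (R1): 40% × 68% × 19% = 5.168% of Talon Pharma AG.
Chain via Oakhollow Media Ltd → Slate Holdings Ltd (R1): 10% × 83% × 21% = 1.743% of Talon Pharma AG.
Aggregating (R2): 2.4192% + 5.168% + 1.743% = 9.3302%.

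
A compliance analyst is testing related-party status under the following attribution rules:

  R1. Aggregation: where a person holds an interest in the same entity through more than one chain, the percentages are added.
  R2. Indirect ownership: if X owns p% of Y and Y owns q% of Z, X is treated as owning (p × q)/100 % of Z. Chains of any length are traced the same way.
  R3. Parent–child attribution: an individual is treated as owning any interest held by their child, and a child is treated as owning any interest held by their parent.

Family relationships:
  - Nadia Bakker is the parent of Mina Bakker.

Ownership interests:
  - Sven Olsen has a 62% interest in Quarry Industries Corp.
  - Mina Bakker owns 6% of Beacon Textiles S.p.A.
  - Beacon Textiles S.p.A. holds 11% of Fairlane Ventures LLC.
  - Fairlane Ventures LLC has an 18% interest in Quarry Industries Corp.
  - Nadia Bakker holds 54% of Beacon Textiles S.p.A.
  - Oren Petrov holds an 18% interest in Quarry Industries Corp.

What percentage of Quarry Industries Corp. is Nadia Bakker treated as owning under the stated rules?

By parent–child attribution (R3), Nadia Bakker is treated as also owning Mina Bakker's interest in Beacon Textiles S.p.A, giving 54% + 6% = 60%.
Chain via Beacon Textiles S.p.A. → Fairlane Ventures LLC (R2): 60% × 11% × 18% = 1.188% of Quarry Industries Corp.

1.188%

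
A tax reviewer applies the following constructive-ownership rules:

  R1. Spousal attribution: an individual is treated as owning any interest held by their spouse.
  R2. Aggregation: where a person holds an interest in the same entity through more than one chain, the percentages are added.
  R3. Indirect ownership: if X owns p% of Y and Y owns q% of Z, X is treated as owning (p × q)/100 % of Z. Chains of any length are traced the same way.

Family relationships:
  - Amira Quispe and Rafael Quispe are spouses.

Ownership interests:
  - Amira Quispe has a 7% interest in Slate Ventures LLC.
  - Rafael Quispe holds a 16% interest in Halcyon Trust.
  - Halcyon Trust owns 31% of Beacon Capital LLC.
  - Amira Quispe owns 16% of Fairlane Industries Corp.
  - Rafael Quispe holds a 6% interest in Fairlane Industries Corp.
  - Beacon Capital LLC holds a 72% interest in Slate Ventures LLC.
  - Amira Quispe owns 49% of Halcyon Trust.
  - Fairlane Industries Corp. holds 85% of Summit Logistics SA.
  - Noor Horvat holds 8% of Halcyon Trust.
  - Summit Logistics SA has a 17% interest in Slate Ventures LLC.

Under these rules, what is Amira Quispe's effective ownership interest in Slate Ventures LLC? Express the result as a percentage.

24.687%

By spousal attribution (R1), Amira Quispe is treated as also owning Rafael Quispe's interest in Fairlane Industries Corp, giving 16% + 6% = 22%.
By spousal attribution (R1), Amira Quispe is treated as also owning Rafael Quispe's interest in Halcyon Trust, giving 49% + 16% = 65%.
Chain via Fairlane Industries Corp. → Summit Logistics SA (R3): 22% × 85% × 17% = 3.179% of Slate Ventures LLC.
Chain via Halcyon Trust → Beacon Capital LLC (R3): 65% × 31% × 72% = 14.508% of Slate Ventures LLC.
Direct interest in Slate Ventures LLC: 7%.
Aggregating (R2): 3.179% + 14.508% + 7% = 24.687%.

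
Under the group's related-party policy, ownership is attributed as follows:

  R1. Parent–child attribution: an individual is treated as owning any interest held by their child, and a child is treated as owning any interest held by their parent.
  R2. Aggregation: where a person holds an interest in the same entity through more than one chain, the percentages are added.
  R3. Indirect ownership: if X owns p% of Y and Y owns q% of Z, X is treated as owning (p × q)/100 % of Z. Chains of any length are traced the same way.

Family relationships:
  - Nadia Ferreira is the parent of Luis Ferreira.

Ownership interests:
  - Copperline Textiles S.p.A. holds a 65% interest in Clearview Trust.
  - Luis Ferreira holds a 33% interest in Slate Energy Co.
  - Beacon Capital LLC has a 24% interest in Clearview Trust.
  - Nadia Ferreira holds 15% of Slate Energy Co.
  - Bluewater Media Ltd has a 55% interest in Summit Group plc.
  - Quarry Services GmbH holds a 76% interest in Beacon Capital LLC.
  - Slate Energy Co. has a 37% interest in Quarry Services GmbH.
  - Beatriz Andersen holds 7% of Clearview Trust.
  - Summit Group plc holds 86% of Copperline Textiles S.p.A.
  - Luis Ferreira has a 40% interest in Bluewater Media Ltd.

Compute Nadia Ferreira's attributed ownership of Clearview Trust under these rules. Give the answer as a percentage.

By parent–child attribution (R1), Nadia Ferreira is treated as also owning Luis Ferreira's interest in Slate Energy Co, giving 15% + 33% = 48%.
By parent–child attribution (R1), Nadia Ferreira is treated as owning Luis Ferreira's 40% interest in Bluewater Media Ltd.
Chain via Slate Energy Co. → Quarry Services GmbH → Beacon Capital LLC (R3): 48% × 37% × 76% × 24% = 3.239424% of Clearview Trust.
Chain via Bluewater Media Ltd → Summit Group plc → Copperline Textiles S.p.A. (R3): 40% × 55% × 86% × 65% = 12.298% of Clearview Trust.
Aggregating (R2): 3.239424% + 12.298% = 15.537424%.

15.537424%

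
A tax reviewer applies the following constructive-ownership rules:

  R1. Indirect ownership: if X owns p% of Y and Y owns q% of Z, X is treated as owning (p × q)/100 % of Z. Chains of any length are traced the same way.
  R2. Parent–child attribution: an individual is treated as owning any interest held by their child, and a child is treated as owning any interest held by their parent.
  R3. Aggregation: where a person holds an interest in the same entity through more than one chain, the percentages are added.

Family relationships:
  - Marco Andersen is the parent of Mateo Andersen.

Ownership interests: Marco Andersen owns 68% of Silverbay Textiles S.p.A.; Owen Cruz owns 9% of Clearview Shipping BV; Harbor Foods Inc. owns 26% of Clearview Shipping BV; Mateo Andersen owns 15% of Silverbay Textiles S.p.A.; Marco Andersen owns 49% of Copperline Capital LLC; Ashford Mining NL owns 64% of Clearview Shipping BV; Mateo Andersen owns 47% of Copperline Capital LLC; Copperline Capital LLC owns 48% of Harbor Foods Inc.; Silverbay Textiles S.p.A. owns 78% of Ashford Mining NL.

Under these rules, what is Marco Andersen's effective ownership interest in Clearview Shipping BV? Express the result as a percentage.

By parent–child attribution (R2), Marco Andersen is treated as also owning Mateo Andersen's interest in Copperline Capital LLC, giving 49% + 47% = 96%.
By parent–child attribution (R2), Marco Andersen is treated as also owning Mateo Andersen's interest in Silverbay Textiles S.p.A, giving 68% + 15% = 83%.
Chain via Copperline Capital LLC → Harbor Foods Inc. (R1): 96% × 48% × 26% = 11.9808% of Clearview Shipping BV.
Chain via Silverbay Textiles S.p.A. → Ashford Mining NL (R1): 83% × 78% × 64% = 41.4336% of Clearview Shipping BV.
Aggregating (R3): 11.9808% + 41.4336% = 53.4144%.

53.4144%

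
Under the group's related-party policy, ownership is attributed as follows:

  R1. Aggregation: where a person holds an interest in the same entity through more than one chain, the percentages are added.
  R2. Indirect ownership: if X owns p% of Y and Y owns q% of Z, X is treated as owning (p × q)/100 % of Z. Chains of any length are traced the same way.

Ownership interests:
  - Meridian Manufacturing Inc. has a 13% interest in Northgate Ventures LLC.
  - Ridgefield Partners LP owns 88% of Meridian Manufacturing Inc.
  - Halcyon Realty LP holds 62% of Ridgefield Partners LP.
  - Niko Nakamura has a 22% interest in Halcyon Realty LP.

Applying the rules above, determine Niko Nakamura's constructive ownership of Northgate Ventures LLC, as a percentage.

1.560416%

Chain via Halcyon Realty LP → Ridgefield Partners LP → Meridian Manufacturing Inc. (R2): 22% × 62% × 88% × 13% = 1.560416% of Northgate Ventures LLC.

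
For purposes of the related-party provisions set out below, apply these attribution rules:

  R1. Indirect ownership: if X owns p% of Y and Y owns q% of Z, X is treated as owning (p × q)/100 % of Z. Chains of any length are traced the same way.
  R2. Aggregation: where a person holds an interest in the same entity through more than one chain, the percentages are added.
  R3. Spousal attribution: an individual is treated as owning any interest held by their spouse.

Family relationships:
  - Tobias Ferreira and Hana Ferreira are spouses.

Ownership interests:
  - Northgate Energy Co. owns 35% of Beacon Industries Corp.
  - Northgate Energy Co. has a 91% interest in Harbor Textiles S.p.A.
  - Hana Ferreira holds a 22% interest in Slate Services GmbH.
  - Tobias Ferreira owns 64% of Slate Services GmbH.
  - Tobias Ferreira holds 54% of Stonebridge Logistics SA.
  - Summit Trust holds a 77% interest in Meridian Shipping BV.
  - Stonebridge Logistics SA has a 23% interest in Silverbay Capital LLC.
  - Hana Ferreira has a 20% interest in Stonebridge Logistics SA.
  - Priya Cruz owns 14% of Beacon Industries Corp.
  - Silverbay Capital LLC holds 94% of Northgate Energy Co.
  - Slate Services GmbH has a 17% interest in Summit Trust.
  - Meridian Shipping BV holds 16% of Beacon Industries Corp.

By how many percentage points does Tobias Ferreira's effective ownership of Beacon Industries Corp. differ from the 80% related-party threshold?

By spousal attribution (R3), Tobias Ferreira is treated as also owning Hana Ferreira's interest in Stonebridge Logistics SA, giving 54% + 20% = 74%.
By spousal attribution (R3), Tobias Ferreira is treated as also owning Hana Ferreira's interest in Slate Services GmbH, giving 64% + 22% = 86%.
Chain via Stonebridge Logistics SA → Silverbay Capital LLC → Northgate Energy Co. (R1): 74% × 23% × 94% × 35% = 5.59958% of Beacon Industries Corp.
Chain via Slate Services GmbH → Summit Trust → Meridian Shipping BV (R1): 86% × 17% × 77% × 16% = 1.801184% of Beacon Industries Corp.
Aggregating (R2): 5.59958% + 1.801184% = 7.400764%.
7.400764% falls short of the 80% threshold by 72.599236 percentage points.

72.599236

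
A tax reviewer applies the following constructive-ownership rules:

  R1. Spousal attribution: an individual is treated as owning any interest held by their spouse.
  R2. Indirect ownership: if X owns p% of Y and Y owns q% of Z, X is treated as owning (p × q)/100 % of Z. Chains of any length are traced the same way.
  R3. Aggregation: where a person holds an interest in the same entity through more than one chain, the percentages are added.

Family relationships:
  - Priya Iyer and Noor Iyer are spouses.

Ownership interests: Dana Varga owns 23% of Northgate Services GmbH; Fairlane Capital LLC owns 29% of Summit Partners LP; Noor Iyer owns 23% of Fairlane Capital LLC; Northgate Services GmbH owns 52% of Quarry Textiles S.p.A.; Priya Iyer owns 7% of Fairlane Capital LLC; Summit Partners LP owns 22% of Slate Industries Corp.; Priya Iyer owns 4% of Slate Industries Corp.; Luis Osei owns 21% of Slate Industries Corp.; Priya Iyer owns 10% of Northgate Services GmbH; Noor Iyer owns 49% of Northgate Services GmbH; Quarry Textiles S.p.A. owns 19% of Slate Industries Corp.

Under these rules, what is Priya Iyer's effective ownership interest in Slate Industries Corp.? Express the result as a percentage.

11.7432%

By spousal attribution (R1), Priya Iyer is treated as also owning Noor Iyer's interest in Fairlane Capital LLC, giving 7% + 23% = 30%.
By spousal attribution (R1), Priya Iyer is treated as also owning Noor Iyer's interest in Northgate Services GmbH, giving 10% + 49% = 59%.
Chain via Fairlane Capital LLC → Summit Partners LP (R2): 30% × 29% × 22% = 1.914% of Slate Industries Corp.
Chain via Northgate Services GmbH → Quarry Textiles S.p.A. (R2): 59% × 52% × 19% = 5.8292% of Slate Industries Corp.
Direct interest in Slate Industries Corp: 4%.
Aggregating (R3): 1.914% + 5.8292% + 4% = 11.7432%.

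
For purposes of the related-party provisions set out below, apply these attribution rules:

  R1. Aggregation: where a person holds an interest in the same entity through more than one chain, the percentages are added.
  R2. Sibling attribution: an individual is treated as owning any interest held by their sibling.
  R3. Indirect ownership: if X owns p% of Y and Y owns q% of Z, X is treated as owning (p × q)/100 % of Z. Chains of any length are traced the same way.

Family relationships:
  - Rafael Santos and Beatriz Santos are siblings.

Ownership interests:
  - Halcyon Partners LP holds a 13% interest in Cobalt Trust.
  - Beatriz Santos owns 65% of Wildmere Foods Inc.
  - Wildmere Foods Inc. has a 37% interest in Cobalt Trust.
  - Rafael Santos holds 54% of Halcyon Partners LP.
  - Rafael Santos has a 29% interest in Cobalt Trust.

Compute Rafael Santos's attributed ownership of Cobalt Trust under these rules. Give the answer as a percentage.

60.07%

By sibling attribution (R2), Rafael Santos is treated as owning Beatriz Santos's 65% interest in Wildmere Foods Inc.
Chain via Halcyon Partners LP (R3): 54% × 13% = 7.02% of Cobalt Trust.
Direct interest in Cobalt Trust: 29%.
Chain via Wildmere Foods Inc. (R3): 65% × 37% = 24.05% of Cobalt Trust.
Aggregating (R1): 7.02% + 29% + 24.05% = 60.07%.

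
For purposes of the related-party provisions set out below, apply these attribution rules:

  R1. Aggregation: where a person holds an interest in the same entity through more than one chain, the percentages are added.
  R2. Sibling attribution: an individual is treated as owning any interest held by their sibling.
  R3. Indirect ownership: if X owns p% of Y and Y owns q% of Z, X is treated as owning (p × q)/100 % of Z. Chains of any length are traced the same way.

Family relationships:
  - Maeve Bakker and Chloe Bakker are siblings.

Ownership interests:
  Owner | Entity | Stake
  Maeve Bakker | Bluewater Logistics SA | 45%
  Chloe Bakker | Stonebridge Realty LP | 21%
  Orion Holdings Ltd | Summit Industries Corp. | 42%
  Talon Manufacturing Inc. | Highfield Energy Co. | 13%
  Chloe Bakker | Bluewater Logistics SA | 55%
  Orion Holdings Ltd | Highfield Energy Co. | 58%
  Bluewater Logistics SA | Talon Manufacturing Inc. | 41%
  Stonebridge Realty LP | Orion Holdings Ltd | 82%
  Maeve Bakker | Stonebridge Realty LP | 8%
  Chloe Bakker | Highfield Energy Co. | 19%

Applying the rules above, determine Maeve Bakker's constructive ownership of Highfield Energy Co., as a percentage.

38.1224%

By sibling attribution (R2), Maeve Bakker is treated as also owning Chloe Bakker's interest in Bluewater Logistics SA, giving 45% + 55% = 100%.
By sibling attribution (R2), Maeve Bakker is treated as also owning Chloe Bakker's interest in Stonebridge Realty LP, giving 8% + 21% = 29%.
By sibling attribution (R2), Maeve Bakker is treated as owning Chloe Bakker's 19% interest in Highfield Energy Co.
Chain via Bluewater Logistics SA → Talon Manufacturing Inc. (R3): 100% × 41% × 13% = 5.33% of Highfield Energy Co.
Chain via Stonebridge Realty LP → Orion Holdings Ltd (R3): 29% × 82% × 58% = 13.7924% of Highfield Energy Co.
Direct interest in Highfield Energy Co: 19%.
Aggregating (R1): 5.33% + 13.7924% + 19% = 38.1224%.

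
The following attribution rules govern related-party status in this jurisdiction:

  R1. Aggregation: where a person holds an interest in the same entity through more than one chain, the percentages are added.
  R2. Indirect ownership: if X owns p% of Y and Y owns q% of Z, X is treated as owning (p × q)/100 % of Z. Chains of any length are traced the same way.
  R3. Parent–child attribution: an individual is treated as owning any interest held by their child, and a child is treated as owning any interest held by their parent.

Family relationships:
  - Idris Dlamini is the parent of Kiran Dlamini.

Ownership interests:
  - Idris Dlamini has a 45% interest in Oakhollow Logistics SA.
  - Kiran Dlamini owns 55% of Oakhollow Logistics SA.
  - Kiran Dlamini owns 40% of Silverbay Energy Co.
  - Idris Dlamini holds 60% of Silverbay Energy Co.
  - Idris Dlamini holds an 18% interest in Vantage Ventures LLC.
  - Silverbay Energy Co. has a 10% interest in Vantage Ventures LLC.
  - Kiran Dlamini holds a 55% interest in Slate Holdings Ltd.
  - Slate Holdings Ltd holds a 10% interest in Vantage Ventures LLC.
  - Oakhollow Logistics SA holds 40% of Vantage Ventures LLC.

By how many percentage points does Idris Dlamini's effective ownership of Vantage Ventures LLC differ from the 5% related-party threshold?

68.5

By parent–child attribution (R3), Idris Dlamini is treated as also owning Kiran Dlamini's interest in Oakhollow Logistics SA, giving 45% + 55% = 100%.
By parent–child attribution (R3), Idris Dlamini is treated as also owning Kiran Dlamini's interest in Silverbay Energy Co, giving 60% + 40% = 100%.
By parent–child attribution (R3), Idris Dlamini is treated as owning Kiran Dlamini's 55% interest in Slate Holdings Ltd.
Chain via Oakhollow Logistics SA (R2): 100% × 40% = 40% of Vantage Ventures LLC.
Chain via Silverbay Energy Co. (R2): 100% × 10% = 10% of Vantage Ventures LLC.
Direct interest in Vantage Ventures LLC: 18%.
Chain via Slate Holdings Ltd (R2): 55% × 10% = 5.5% of Vantage Ventures LLC.
Aggregating (R1): 40% + 10% + 18% + 5.5% = 73.5%.
73.5% exceeds the 5% threshold by 68.5 percentage points.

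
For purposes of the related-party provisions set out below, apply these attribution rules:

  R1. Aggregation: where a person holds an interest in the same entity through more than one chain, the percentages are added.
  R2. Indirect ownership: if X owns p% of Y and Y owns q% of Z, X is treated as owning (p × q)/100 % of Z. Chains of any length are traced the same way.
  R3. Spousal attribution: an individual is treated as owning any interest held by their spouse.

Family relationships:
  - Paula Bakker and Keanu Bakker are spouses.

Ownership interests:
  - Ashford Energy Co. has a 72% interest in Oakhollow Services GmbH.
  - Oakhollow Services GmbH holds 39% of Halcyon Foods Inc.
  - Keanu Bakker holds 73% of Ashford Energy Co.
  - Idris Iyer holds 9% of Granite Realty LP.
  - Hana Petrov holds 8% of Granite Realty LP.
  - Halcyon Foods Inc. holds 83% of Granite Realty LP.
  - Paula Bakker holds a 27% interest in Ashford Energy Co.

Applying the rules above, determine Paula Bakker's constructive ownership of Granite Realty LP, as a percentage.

By spousal attribution (R3), Paula Bakker is treated as also owning Keanu Bakker's interest in Ashford Energy Co, giving 27% + 73% = 100%.
Chain via Ashford Energy Co. → Oakhollow Services GmbH → Halcyon Foods Inc. (R2): 100% × 72% × 39% × 83% = 23.3064% of Granite Realty LP.

23.3064%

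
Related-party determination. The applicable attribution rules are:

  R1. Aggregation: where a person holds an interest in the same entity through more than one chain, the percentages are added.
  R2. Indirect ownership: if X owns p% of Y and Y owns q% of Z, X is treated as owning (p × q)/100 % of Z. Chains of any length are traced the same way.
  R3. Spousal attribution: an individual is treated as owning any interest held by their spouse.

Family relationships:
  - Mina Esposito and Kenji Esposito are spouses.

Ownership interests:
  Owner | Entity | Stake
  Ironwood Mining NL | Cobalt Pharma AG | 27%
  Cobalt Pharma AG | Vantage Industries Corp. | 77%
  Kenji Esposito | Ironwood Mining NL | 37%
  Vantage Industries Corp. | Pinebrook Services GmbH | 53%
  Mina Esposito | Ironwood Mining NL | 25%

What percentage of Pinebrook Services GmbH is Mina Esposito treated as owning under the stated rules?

6.831594%

By spousal attribution (R3), Mina Esposito is treated as also owning Kenji Esposito's interest in Ironwood Mining NL, giving 25% + 37% = 62%.
Chain via Ironwood Mining NL → Cobalt Pharma AG → Vantage Industries Corp. (R2): 62% × 27% × 77% × 53% = 6.831594% of Pinebrook Services GmbH.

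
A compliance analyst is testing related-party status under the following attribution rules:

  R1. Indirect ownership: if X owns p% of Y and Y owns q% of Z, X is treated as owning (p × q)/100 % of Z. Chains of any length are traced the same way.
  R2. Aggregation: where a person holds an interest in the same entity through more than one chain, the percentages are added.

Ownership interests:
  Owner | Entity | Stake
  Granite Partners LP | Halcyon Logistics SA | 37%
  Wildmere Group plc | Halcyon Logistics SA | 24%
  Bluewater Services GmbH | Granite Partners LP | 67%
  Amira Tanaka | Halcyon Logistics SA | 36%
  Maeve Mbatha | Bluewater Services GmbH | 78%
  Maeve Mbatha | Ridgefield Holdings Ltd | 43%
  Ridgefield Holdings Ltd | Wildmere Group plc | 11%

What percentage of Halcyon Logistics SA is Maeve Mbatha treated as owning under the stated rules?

20.4714%

Chain via Ridgefield Holdings Ltd → Wildmere Group plc (R1): 43% × 11% × 24% = 1.1352% of Halcyon Logistics SA.
Chain via Bluewater Services GmbH → Granite Partners LP (R1): 78% × 67% × 37% = 19.3362% of Halcyon Logistics SA.
Aggregating (R2): 1.1352% + 19.3362% = 20.4714%.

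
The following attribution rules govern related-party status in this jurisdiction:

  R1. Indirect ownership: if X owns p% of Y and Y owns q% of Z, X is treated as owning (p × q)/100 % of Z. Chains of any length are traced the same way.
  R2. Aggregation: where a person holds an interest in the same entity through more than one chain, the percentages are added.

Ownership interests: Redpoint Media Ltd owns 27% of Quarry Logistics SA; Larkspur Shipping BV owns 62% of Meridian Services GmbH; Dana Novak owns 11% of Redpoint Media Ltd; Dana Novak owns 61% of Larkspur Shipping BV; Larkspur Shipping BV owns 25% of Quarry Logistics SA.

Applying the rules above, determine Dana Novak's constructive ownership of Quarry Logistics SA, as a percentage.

Chain via Larkspur Shipping BV (R1): 61% × 25% = 15.25% of Quarry Logistics SA.
Chain via Redpoint Media Ltd (R1): 11% × 27% = 2.97% of Quarry Logistics SA.
Aggregating (R2): 15.25% + 2.97% = 18.22%.

18.22%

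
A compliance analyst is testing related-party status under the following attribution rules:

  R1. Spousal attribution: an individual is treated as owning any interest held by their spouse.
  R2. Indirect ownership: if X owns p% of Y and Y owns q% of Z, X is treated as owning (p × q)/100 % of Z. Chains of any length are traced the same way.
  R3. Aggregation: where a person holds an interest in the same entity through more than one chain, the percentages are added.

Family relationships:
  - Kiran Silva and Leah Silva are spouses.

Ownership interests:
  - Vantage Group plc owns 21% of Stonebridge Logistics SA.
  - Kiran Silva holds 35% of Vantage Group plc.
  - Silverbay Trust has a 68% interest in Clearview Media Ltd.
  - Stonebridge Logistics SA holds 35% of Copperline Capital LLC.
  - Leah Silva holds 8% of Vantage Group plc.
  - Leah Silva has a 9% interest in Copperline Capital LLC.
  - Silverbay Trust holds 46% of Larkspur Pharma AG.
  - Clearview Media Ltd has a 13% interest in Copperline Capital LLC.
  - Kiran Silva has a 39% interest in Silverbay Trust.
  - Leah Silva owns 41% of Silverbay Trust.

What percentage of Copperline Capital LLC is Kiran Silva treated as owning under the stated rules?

19.2325%

By spousal attribution (R1), Kiran Silva is treated as also owning Leah Silva's interest in Silverbay Trust, giving 39% + 41% = 80%.
By spousal attribution (R1), Kiran Silva is treated as also owning Leah Silva's interest in Vantage Group plc, giving 35% + 8% = 43%.
By spousal attribution (R1), Kiran Silva is treated as owning Leah Silva's 9% interest in Copperline Capital LLC.
Chain via Silverbay Trust → Clearview Media Ltd (R2): 80% × 68% × 13% = 7.072% of Copperline Capital LLC.
Chain via Vantage Group plc → Stonebridge Logistics SA (R2): 43% × 21% × 35% = 3.1605% of Copperline Capital LLC.
Direct interest in Copperline Capital LLC: 9%.
Aggregating (R3): 7.072% + 3.1605% + 9% = 19.2325%.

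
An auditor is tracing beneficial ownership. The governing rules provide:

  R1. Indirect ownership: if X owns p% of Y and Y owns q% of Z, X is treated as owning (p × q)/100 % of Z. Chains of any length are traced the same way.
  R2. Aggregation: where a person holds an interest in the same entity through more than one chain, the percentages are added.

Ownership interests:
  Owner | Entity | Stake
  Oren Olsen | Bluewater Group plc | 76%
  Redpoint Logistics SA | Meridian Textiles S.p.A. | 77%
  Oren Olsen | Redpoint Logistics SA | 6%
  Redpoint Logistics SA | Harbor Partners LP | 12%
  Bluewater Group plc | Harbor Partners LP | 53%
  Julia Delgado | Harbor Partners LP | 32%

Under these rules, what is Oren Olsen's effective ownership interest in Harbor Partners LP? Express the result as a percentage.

Chain via Bluewater Group plc (R1): 76% × 53% = 40.28% of Harbor Partners LP.
Chain via Redpoint Logistics SA (R1): 6% × 12% = 0.72% of Harbor Partners LP.
Aggregating (R2): 40.28% + 0.72% = 41%.

41%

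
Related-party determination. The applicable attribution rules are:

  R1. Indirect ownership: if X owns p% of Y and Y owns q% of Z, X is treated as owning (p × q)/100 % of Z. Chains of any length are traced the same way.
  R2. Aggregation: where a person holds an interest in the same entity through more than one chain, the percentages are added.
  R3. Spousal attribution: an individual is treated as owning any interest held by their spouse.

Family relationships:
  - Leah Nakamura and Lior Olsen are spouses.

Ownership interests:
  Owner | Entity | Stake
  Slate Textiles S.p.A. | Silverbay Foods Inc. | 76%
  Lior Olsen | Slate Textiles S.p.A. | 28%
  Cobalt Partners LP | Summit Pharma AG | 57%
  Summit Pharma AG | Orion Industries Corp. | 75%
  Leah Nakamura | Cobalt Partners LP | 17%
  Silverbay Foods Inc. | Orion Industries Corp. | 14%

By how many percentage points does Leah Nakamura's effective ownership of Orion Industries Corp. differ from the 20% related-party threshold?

9.7533

By spousal attribution (R3), Leah Nakamura is treated as owning Lior Olsen's 28% interest in Slate Textiles S.p.A.
Chain via Cobalt Partners LP → Summit Pharma AG (R1): 17% × 57% × 75% = 7.2675% of Orion Industries Corp.
Chain via Slate Textiles S.p.A. → Silverbay Foods Inc. (R1): 28% × 76% × 14% = 2.9792% of Orion Industries Corp.
Aggregating (R2): 7.2675% + 2.9792% = 10.2467%.
10.2467% falls short of the 20% threshold by 9.7533 percentage points.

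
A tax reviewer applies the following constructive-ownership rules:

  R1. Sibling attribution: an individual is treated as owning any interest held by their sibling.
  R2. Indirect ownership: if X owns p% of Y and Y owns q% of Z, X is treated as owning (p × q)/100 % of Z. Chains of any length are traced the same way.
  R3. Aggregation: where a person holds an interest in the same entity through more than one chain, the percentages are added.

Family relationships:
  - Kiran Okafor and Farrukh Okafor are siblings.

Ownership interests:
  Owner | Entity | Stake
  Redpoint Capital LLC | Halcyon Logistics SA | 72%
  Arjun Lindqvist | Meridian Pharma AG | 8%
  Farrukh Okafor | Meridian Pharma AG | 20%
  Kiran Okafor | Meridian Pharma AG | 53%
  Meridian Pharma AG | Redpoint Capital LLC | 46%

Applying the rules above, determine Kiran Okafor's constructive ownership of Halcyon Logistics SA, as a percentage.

24.1776%

By sibling attribution (R1), Kiran Okafor is treated as also owning Farrukh Okafor's interest in Meridian Pharma AG, giving 53% + 20% = 73%.
Chain via Meridian Pharma AG → Redpoint Capital LLC (R2): 73% × 46% × 72% = 24.1776% of Halcyon Logistics SA.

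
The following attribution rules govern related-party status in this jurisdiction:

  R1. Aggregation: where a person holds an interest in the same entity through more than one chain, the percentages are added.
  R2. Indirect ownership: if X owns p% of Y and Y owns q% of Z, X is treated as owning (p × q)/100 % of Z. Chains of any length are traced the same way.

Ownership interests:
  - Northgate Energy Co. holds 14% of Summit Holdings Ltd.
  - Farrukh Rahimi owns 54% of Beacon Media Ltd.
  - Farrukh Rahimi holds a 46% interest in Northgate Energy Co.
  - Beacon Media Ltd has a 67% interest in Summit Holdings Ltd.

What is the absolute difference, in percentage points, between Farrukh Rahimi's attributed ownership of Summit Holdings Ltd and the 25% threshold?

17.62

Chain via Northgate Energy Co. (R2): 46% × 14% = 6.44% of Summit Holdings Ltd.
Chain via Beacon Media Ltd (R2): 54% × 67% = 36.18% of Summit Holdings Ltd.
Aggregating (R1): 6.44% + 36.18% = 42.62%.
42.62% exceeds the 25% threshold by 17.62 percentage points.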